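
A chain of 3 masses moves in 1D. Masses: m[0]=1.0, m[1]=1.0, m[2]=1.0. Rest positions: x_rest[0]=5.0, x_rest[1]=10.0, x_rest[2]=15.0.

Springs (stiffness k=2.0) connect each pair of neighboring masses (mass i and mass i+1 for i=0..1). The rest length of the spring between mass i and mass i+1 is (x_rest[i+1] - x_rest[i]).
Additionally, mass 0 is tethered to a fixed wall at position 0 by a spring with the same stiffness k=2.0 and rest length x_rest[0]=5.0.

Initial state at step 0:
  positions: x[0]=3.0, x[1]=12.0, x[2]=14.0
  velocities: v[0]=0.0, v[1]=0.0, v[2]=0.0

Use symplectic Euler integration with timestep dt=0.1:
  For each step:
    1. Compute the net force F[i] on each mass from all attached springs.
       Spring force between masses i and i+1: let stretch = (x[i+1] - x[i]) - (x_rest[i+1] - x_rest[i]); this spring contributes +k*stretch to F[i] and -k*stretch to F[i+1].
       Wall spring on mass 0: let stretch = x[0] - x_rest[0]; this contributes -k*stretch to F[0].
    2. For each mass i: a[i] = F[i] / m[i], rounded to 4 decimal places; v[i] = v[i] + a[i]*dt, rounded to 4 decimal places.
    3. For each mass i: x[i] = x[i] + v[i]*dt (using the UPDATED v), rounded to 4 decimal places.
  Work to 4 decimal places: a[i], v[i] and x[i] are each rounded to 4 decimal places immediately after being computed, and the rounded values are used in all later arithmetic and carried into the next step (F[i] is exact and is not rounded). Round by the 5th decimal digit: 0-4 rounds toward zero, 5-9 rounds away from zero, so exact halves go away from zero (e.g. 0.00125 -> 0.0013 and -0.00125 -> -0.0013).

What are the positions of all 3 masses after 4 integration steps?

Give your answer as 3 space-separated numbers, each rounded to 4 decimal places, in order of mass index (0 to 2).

Answer: 4.0894 10.7338 14.5419

Derivation:
Step 0: x=[3.0000 12.0000 14.0000] v=[0.0000 0.0000 0.0000]
Step 1: x=[3.1200 11.8600 14.0600] v=[1.2000 -1.4000 0.6000]
Step 2: x=[3.3524 11.5892 14.1760] v=[2.3240 -2.7080 1.1600]
Step 3: x=[3.6825 11.2054 14.3403] v=[3.3009 -3.8380 1.6426]
Step 4: x=[4.0894 10.7338 14.5419] v=[4.0690 -4.7156 2.0156]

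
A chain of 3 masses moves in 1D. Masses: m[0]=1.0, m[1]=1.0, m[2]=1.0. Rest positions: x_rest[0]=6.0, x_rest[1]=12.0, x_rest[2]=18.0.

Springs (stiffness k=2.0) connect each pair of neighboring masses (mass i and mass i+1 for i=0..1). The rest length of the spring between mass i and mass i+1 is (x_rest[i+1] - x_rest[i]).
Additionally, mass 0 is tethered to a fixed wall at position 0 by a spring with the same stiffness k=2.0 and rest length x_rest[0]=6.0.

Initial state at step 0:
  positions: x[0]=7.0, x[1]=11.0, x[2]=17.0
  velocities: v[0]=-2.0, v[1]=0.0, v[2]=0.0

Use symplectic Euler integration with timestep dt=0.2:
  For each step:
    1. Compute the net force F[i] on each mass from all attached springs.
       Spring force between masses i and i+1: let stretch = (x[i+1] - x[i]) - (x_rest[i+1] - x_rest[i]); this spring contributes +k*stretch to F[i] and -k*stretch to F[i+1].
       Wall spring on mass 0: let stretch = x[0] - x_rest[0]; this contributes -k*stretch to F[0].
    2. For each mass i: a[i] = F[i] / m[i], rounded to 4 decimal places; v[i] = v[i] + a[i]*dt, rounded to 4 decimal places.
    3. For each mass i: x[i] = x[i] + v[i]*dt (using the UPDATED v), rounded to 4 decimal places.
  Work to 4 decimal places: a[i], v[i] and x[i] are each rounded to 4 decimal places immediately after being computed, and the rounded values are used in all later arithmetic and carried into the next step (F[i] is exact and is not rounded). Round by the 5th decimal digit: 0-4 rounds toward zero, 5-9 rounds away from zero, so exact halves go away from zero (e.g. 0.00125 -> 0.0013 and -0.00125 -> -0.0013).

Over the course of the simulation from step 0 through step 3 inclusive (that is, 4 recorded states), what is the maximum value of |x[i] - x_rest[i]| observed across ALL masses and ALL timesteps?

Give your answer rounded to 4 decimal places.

Answer: 1.1526

Derivation:
Step 0: x=[7.0000 11.0000 17.0000] v=[-2.0000 0.0000 0.0000]
Step 1: x=[6.3600 11.1600 17.0000] v=[-3.2000 0.8000 0.0000]
Step 2: x=[5.5952 11.4032 17.0128] v=[-3.8240 1.2160 0.0640]
Step 3: x=[4.8474 11.6305 17.0568] v=[-3.7389 1.1366 0.2202]
Max displacement = 1.1526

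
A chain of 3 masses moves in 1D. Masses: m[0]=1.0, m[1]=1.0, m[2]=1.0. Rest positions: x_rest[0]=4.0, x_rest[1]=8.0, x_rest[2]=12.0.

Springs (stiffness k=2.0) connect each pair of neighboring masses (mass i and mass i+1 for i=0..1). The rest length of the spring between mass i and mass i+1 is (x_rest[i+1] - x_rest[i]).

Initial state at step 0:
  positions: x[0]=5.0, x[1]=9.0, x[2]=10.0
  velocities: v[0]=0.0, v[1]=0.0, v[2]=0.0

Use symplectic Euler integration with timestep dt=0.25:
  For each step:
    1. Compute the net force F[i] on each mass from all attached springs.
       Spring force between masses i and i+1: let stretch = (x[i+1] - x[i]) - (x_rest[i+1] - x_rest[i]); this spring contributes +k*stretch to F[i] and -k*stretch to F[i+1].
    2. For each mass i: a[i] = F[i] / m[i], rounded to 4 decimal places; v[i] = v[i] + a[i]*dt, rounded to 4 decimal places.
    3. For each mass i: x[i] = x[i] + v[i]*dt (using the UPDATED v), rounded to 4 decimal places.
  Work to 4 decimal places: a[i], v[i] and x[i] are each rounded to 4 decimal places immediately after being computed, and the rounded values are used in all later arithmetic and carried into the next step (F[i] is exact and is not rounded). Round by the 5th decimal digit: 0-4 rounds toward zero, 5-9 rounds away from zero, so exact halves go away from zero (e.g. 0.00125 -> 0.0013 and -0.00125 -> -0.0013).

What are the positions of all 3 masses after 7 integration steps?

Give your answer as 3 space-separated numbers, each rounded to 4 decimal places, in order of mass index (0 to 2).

Step 0: x=[5.0000 9.0000 10.0000] v=[0.0000 0.0000 0.0000]
Step 1: x=[5.0000 8.6250 10.3750] v=[0.0000 -1.5000 1.5000]
Step 2: x=[4.9531 8.0156 11.0313] v=[-0.1875 -2.4375 2.6250]
Step 3: x=[4.7890 7.4004 11.8106] v=[-0.6563 -2.4609 3.1172]
Step 4: x=[4.4514 7.0100 12.5386] v=[-1.3506 -1.5615 2.9121]
Step 5: x=[3.9336 6.9909 13.0756] v=[-2.0713 -0.0765 2.1478]
Step 6: x=[3.2979 7.3502 13.3520] v=[-2.5427 1.4372 1.1055]
Step 7: x=[2.6688 7.9532 13.3782] v=[-2.5166 2.4120 0.1046]

Answer: 2.6688 7.9532 13.3782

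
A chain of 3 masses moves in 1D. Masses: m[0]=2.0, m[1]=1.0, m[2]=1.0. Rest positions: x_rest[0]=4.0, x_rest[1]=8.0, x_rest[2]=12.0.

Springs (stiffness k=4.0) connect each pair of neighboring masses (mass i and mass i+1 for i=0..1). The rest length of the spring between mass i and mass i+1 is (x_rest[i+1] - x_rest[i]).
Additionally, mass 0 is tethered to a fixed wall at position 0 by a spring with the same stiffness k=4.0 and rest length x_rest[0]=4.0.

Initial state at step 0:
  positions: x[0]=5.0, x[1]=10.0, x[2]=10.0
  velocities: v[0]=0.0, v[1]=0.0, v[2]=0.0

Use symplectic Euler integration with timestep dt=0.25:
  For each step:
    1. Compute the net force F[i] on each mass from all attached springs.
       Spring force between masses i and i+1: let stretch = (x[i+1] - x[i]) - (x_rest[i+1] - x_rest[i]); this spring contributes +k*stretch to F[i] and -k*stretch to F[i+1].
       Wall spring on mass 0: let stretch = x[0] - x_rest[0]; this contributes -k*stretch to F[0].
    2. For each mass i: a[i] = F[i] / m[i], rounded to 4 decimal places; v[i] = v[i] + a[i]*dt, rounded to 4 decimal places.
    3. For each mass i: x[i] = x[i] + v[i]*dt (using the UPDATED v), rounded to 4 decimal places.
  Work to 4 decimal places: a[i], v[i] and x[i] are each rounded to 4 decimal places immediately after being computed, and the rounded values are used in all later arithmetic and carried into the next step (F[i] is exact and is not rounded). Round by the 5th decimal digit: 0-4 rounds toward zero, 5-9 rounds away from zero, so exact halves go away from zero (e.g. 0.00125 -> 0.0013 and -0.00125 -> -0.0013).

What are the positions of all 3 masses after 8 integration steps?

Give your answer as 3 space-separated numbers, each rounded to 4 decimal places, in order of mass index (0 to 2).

Answer: 3.1625 8.8478 11.9976

Derivation:
Step 0: x=[5.0000 10.0000 10.0000] v=[0.0000 0.0000 0.0000]
Step 1: x=[5.0000 8.7500 11.0000] v=[0.0000 -5.0000 4.0000]
Step 2: x=[4.8438 7.1250 12.4375] v=[-0.6250 -6.5000 5.7500]
Step 3: x=[4.3672 6.2578 13.5469] v=[-1.9063 -3.4687 4.4375]
Step 4: x=[3.5811 6.7403 13.8340] v=[-3.1446 1.9298 1.1484]
Step 5: x=[2.7422 8.2064 13.3477] v=[-3.3556 5.8643 -1.9453]
Step 6: x=[2.2436 9.5918 12.5761] v=[-1.9946 5.5414 -3.0866]
Step 7: x=[2.3830 9.8862 12.0584] v=[0.5577 1.1775 -2.0709]
Step 8: x=[3.1625 8.8478 11.9976] v=[3.1178 -4.1535 -0.2431]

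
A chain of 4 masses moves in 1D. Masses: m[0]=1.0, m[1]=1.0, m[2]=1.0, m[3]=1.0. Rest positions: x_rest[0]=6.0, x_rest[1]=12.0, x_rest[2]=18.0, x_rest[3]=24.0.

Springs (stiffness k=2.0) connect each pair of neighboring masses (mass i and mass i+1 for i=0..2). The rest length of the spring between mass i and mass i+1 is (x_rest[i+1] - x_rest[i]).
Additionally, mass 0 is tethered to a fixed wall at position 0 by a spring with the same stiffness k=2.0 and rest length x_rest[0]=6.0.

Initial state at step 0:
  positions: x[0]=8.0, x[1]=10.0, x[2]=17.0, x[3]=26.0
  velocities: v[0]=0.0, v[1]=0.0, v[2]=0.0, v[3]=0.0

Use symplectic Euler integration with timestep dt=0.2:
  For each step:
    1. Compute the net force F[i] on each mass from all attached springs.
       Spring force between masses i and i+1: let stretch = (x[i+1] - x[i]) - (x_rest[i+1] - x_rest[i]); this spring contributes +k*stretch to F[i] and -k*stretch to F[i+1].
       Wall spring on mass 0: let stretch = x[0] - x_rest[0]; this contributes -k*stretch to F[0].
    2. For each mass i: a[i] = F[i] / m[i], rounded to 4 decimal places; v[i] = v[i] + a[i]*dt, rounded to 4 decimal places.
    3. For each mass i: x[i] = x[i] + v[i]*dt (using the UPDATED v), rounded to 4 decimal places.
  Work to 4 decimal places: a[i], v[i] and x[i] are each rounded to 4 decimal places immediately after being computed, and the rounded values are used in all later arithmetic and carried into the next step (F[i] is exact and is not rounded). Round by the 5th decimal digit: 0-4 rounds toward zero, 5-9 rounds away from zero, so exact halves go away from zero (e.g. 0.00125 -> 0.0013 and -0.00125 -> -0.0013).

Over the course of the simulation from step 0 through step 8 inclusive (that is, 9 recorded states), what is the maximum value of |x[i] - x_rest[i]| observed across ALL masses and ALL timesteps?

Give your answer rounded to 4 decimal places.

Answer: 2.2869

Derivation:
Step 0: x=[8.0000 10.0000 17.0000 26.0000] v=[0.0000 0.0000 0.0000 0.0000]
Step 1: x=[7.5200 10.4000 17.1600 25.7600] v=[-2.4000 2.0000 0.8000 -1.2000]
Step 2: x=[6.6688 11.1104 17.4672 25.3120] v=[-4.2560 3.5520 1.5360 -2.2400]
Step 3: x=[5.6394 11.9740 17.8934 24.7164] v=[-5.1469 4.3181 2.1312 -2.9779]
Step 4: x=[4.6656 12.8044 18.3919 24.0550] v=[-4.8688 4.1520 2.4926 -3.3071]
Step 5: x=[3.9697 13.4307 18.8965 23.4205] v=[-3.4795 3.1315 2.5228 -3.1723]
Step 6: x=[3.7131 13.7374 19.3257 22.9041] v=[-1.2830 1.5334 2.1461 -2.5819]
Step 7: x=[3.9614 13.6892 19.5941 22.5814] v=[1.2415 -0.2410 1.3421 -1.6133]
Step 8: x=[4.6710 13.3352 19.6291 22.4998] v=[3.5481 -1.7702 0.1751 -0.4082]
Max displacement = 2.2869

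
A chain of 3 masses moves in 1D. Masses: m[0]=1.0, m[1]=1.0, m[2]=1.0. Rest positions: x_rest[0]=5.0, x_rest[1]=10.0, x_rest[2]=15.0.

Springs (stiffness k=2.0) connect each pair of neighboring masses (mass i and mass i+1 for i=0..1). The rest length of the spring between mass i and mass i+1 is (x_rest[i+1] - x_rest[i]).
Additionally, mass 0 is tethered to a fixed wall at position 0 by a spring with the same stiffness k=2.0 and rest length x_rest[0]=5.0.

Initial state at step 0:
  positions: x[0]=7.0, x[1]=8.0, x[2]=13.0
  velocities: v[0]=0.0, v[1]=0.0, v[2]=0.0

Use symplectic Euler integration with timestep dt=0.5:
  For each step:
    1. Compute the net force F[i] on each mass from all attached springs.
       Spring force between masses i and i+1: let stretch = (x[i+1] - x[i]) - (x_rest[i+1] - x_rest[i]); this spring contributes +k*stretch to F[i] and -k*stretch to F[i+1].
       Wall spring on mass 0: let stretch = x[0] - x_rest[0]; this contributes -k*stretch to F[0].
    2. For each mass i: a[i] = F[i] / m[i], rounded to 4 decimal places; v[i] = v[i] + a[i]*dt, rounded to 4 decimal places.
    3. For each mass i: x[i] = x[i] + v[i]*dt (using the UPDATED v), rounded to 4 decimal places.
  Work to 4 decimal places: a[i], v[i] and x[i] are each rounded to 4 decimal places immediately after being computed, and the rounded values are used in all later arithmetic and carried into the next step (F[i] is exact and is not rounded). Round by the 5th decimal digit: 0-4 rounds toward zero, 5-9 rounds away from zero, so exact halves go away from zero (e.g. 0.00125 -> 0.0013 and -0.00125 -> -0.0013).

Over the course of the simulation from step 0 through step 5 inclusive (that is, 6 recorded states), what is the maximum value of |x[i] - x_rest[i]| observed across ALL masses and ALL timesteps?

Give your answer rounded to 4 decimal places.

Step 0: x=[7.0000 8.0000 13.0000] v=[0.0000 0.0000 0.0000]
Step 1: x=[4.0000 10.0000 13.0000] v=[-6.0000 4.0000 0.0000]
Step 2: x=[2.0000 10.5000 14.0000] v=[-4.0000 1.0000 2.0000]
Step 3: x=[3.2500 8.5000 15.7500] v=[2.5000 -4.0000 3.5000]
Step 4: x=[5.5000 7.5000 16.3750] v=[4.5000 -2.0000 1.2500]
Step 5: x=[6.0000 9.9375 15.0625] v=[1.0000 4.8750 -2.6250]
Max displacement = 3.0000

Answer: 3.0000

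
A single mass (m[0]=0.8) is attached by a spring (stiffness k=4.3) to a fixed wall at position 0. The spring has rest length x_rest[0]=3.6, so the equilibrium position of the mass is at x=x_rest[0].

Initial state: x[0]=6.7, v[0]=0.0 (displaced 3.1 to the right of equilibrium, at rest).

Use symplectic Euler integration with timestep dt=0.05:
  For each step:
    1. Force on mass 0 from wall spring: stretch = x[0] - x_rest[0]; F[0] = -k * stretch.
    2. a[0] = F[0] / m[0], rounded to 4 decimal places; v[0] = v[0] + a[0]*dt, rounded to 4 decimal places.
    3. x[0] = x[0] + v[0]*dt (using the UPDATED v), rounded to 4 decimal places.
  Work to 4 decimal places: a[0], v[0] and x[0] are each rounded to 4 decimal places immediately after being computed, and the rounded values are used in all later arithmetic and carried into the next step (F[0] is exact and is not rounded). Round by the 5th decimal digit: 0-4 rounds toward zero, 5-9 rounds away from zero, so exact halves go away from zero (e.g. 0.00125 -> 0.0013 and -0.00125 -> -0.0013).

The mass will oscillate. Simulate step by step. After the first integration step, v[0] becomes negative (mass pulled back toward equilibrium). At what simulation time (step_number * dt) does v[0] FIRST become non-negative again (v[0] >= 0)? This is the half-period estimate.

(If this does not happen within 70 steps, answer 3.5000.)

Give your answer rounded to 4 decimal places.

Answer: 1.4000

Derivation:
Step 0: x=[6.7000] v=[0.0000]
Step 1: x=[6.6583] v=[-0.8331]
Step 2: x=[6.5756] v=[-1.6550]
Step 3: x=[6.4529] v=[-2.4547]
Step 4: x=[6.2918] v=[-3.2214]
Step 5: x=[6.0946] v=[-3.9448]
Step 6: x=[5.8638] v=[-4.6152]
Step 7: x=[5.6026] v=[-5.2236]
Step 8: x=[5.3145] v=[-5.7618]
Step 9: x=[5.0034] v=[-6.2226]
Step 10: x=[4.6734] v=[-6.5998]
Step 11: x=[4.3290] v=[-6.8883]
Step 12: x=[3.9748] v=[-7.0842]
Step 13: x=[3.6156] v=[-7.1849]
Step 14: x=[3.2561] v=[-7.1891]
Step 15: x=[2.9013] v=[-7.0967]
Step 16: x=[2.5559] v=[-6.9089]
Step 17: x=[2.2245] v=[-6.6283]
Step 18: x=[1.9116] v=[-6.2586]
Step 19: x=[1.6214] v=[-5.8048]
Step 20: x=[1.3577] v=[-5.2731]
Step 21: x=[1.1242] v=[-4.6705]
Step 22: x=[0.9239] v=[-4.0051]
Step 23: x=[0.7596] v=[-3.2859]
Step 24: x=[0.6335] v=[-2.5225]
Step 25: x=[0.5472] v=[-1.7253]
Step 26: x=[0.5020] v=[-0.9049]
Step 27: x=[0.4984] v=[-0.0723]
Step 28: x=[0.5365] v=[0.7613]
First v>=0 after going negative at step 28, time=1.4000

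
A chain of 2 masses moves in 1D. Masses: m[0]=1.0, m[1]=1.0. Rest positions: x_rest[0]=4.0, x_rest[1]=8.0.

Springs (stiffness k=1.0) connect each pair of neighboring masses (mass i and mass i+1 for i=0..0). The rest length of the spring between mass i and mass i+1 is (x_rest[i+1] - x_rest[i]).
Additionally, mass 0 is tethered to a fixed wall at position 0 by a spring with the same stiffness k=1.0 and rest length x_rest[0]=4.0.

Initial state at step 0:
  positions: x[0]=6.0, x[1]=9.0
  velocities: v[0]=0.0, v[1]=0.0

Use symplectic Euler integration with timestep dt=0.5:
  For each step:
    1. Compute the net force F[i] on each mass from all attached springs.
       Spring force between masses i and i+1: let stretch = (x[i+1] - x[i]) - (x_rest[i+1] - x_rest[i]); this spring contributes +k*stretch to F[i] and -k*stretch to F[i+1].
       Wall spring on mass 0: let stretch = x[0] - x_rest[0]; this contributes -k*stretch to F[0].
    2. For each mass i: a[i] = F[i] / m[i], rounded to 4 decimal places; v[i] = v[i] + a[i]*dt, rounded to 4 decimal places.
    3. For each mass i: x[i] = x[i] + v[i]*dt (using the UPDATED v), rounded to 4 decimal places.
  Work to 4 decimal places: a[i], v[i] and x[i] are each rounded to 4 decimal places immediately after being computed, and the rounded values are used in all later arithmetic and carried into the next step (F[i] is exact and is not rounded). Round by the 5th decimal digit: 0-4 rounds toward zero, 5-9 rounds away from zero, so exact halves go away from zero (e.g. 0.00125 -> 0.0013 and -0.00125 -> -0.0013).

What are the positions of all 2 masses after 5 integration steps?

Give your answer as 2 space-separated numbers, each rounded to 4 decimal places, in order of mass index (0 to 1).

Step 0: x=[6.0000 9.0000] v=[0.0000 0.0000]
Step 1: x=[5.2500 9.2500] v=[-1.5000 0.5000]
Step 2: x=[4.1875 9.5000] v=[-2.1250 0.5000]
Step 3: x=[3.4063 9.4219] v=[-1.5625 -0.1563]
Step 4: x=[3.2774 8.8399] v=[-0.2579 -1.1641]
Step 5: x=[3.7198 7.8672] v=[0.8847 -1.9454]

Answer: 3.7198 7.8672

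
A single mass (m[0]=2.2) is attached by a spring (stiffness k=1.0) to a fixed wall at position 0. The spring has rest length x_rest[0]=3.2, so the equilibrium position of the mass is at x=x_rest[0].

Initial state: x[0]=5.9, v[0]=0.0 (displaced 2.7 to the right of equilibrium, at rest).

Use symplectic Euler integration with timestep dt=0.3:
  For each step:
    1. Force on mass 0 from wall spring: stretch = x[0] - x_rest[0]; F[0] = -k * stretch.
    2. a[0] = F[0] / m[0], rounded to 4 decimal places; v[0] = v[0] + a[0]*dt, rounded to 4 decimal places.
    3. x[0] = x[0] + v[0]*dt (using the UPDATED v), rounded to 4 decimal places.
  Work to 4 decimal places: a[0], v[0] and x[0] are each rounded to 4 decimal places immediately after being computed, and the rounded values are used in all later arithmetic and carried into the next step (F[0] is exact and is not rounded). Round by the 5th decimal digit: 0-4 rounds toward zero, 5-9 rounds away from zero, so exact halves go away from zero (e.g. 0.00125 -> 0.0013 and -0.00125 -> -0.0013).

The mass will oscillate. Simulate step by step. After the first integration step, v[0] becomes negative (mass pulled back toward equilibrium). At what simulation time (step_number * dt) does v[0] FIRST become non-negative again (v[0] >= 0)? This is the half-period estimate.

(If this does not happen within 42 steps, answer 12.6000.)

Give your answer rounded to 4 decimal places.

Answer: 4.8000

Derivation:
Step 0: x=[5.9000] v=[0.0000]
Step 1: x=[5.7895] v=[-0.3682]
Step 2: x=[5.5731] v=[-0.7213]
Step 3: x=[5.2596] v=[-1.0449]
Step 4: x=[4.8619] v=[-1.3258]
Step 5: x=[4.3962] v=[-1.5524]
Step 6: x=[3.8816] v=[-1.7155]
Step 7: x=[3.3391] v=[-1.8084]
Step 8: x=[2.7909] v=[-1.8274]
Step 9: x=[2.2594] v=[-1.7716]
Step 10: x=[1.7664] v=[-1.6434]
Step 11: x=[1.3320] v=[-1.4479]
Step 12: x=[0.9740] v=[-1.1932]
Step 13: x=[0.7071] v=[-0.8897]
Step 14: x=[0.5422] v=[-0.5498]
Step 15: x=[0.4860] v=[-0.1874]
Step 16: x=[0.5408] v=[0.1827]
First v>=0 after going negative at step 16, time=4.8000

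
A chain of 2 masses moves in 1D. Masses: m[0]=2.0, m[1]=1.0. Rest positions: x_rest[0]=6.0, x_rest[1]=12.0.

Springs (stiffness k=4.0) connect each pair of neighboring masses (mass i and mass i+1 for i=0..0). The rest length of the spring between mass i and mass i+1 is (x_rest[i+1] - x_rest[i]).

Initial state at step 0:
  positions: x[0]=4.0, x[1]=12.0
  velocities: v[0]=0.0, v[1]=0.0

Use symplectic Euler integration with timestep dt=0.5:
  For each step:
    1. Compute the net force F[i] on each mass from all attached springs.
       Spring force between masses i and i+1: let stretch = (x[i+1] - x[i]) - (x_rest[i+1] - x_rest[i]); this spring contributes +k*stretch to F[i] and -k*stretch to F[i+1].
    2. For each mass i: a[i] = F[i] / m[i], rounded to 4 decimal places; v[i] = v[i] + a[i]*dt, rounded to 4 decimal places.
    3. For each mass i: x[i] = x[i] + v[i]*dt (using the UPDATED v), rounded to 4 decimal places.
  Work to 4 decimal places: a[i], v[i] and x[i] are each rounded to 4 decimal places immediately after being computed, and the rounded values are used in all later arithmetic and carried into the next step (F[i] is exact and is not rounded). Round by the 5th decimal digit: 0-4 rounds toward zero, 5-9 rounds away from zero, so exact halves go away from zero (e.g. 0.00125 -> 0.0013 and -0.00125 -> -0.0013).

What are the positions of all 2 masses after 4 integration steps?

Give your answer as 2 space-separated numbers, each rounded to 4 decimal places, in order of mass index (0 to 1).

Answer: 3.8750 12.2500

Derivation:
Step 0: x=[4.0000 12.0000] v=[0.0000 0.0000]
Step 1: x=[5.0000 10.0000] v=[2.0000 -4.0000]
Step 2: x=[5.5000 9.0000] v=[1.0000 -2.0000]
Step 3: x=[4.7500 10.5000] v=[-1.5000 3.0000]
Step 4: x=[3.8750 12.2500] v=[-1.7500 3.5000]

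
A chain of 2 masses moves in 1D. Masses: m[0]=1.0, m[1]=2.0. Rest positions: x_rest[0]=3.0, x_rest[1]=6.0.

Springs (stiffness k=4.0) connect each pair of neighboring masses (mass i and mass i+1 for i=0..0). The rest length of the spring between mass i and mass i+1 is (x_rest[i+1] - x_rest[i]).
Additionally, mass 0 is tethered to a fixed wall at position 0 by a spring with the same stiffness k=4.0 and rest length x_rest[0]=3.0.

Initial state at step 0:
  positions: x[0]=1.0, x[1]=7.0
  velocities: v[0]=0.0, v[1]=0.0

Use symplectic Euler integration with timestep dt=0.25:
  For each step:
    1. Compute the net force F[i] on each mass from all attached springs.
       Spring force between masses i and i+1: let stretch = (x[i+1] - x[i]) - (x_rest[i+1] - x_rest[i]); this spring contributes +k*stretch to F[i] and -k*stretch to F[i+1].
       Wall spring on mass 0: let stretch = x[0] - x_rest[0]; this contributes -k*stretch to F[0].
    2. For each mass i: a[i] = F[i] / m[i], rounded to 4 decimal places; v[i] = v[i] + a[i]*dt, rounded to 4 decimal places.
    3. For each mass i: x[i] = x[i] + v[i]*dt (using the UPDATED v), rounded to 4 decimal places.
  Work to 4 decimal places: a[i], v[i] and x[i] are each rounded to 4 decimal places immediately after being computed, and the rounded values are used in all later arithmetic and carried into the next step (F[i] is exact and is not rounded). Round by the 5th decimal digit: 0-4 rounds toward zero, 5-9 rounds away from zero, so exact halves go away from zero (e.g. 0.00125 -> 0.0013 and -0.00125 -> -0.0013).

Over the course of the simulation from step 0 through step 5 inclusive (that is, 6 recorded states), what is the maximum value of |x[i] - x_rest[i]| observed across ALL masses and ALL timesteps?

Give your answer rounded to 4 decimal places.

Step 0: x=[1.0000 7.0000] v=[0.0000 0.0000]
Step 1: x=[2.2500 6.6250] v=[5.0000 -1.5000]
Step 2: x=[4.0313 6.0781] v=[7.1250 -2.1875]
Step 3: x=[5.3164 5.6504] v=[5.1405 -1.7109]
Step 4: x=[5.3559 5.5559] v=[0.1581 -0.3779]
Step 5: x=[4.1065 5.8114] v=[-4.9978 1.0221]
Max displacement = 2.3559

Answer: 2.3559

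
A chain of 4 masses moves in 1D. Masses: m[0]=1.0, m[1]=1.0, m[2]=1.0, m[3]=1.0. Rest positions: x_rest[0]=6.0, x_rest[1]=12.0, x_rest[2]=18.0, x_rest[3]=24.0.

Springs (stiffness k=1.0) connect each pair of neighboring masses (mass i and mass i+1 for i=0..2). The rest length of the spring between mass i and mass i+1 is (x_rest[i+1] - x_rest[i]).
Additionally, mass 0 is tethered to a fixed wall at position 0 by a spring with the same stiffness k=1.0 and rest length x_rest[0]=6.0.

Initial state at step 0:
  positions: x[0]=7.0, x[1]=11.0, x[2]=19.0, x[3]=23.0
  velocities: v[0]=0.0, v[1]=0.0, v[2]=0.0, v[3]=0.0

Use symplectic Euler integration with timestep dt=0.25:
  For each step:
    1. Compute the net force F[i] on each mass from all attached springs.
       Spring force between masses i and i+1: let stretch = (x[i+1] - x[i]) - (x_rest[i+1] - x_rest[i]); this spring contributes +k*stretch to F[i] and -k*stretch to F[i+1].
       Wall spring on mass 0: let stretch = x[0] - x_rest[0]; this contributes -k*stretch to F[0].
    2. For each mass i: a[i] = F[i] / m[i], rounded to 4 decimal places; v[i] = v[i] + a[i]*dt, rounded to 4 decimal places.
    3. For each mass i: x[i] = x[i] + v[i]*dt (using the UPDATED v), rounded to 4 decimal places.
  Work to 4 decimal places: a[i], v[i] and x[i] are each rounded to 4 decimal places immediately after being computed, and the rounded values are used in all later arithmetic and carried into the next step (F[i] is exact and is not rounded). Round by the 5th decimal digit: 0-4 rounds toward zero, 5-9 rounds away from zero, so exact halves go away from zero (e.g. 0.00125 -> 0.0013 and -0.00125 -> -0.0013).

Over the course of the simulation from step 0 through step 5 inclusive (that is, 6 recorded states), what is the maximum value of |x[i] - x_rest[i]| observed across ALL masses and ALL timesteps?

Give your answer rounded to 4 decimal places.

Answer: 1.1479

Derivation:
Step 0: x=[7.0000 11.0000 19.0000 23.0000] v=[0.0000 0.0000 0.0000 0.0000]
Step 1: x=[6.8125 11.2500 18.7500 23.1250] v=[-0.7500 1.0000 -1.0000 0.5000]
Step 2: x=[6.4766 11.6914 18.3047 23.3516] v=[-1.3438 1.7656 -1.7813 0.9063]
Step 3: x=[6.0618 12.2202 17.7615 23.6378] v=[-1.6593 2.1152 -2.1729 1.1446]
Step 4: x=[5.6530 12.7104 17.2392 23.9317] v=[-1.6352 1.9609 -2.0892 1.1755]
Step 5: x=[5.3320 13.0426 16.8521 24.1823] v=[-1.2841 1.3288 -1.5483 1.0024]
Max displacement = 1.1479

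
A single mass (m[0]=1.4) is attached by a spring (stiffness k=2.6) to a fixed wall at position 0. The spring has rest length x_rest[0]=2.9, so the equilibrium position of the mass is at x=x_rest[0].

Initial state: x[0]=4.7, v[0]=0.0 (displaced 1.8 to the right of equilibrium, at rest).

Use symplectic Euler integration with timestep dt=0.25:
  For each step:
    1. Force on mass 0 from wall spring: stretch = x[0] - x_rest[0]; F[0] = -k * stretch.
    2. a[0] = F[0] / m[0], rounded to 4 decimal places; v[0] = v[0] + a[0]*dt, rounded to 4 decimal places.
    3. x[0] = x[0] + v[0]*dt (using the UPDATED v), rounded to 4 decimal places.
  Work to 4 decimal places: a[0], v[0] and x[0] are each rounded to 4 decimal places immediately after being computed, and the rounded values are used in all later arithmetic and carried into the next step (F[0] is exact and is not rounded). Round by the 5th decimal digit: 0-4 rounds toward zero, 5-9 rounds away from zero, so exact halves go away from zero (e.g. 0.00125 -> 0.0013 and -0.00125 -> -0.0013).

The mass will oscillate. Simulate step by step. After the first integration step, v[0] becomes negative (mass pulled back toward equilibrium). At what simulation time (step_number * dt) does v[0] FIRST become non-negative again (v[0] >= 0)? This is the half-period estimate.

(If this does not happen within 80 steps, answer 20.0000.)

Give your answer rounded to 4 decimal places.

Answer: 2.5000

Derivation:
Step 0: x=[4.7000] v=[0.0000]
Step 1: x=[4.4911] v=[-0.8357]
Step 2: x=[4.0975] v=[-1.5744]
Step 3: x=[3.5649] v=[-2.1304]
Step 4: x=[2.9551] v=[-2.4391]
Step 5: x=[2.3389] v=[-2.4647]
Step 6: x=[1.7879] v=[-2.2042]
Step 7: x=[1.3659] v=[-1.6879]
Step 8: x=[1.1220] v=[-0.9757]
Step 9: x=[1.0845] v=[-0.1502]
Step 10: x=[1.2577] v=[0.6927]
First v>=0 after going negative at step 10, time=2.5000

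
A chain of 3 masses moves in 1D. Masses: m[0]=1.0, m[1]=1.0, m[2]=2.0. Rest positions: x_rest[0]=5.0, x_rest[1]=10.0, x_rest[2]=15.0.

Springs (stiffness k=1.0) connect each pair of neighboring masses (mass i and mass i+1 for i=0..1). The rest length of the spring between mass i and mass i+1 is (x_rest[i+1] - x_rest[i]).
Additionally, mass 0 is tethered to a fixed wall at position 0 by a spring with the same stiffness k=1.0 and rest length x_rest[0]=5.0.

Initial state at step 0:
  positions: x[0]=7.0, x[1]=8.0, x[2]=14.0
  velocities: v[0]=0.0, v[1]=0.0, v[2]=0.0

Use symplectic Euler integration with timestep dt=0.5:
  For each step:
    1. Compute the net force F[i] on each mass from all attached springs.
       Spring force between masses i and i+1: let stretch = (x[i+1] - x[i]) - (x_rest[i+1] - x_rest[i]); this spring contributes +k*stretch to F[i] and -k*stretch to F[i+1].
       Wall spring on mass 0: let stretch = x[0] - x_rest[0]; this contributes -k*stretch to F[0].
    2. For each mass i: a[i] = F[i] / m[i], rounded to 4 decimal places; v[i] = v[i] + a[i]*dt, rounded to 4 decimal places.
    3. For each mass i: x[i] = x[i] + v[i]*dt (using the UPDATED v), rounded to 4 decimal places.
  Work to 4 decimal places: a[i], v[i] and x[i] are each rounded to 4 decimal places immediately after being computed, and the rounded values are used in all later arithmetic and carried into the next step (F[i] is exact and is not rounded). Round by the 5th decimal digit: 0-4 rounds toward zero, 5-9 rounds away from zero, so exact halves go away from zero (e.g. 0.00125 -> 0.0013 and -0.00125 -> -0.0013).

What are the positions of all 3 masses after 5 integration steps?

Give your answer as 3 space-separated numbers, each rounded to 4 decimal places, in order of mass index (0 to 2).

Step 0: x=[7.0000 8.0000 14.0000] v=[0.0000 0.0000 0.0000]
Step 1: x=[5.5000 9.2500 13.8750] v=[-3.0000 2.5000 -0.2500]
Step 2: x=[3.5625 10.7188 13.7969] v=[-3.8750 2.9375 -0.1563]
Step 3: x=[2.5235 11.1680 13.9590] v=[-2.0781 0.8984 0.3242]
Step 4: x=[3.0147 10.1538 14.3973] v=[0.9824 -2.0284 0.8765]
Step 5: x=[4.5370 8.4157 14.9302] v=[3.0446 -3.4762 1.0657]

Answer: 4.5370 8.4157 14.9302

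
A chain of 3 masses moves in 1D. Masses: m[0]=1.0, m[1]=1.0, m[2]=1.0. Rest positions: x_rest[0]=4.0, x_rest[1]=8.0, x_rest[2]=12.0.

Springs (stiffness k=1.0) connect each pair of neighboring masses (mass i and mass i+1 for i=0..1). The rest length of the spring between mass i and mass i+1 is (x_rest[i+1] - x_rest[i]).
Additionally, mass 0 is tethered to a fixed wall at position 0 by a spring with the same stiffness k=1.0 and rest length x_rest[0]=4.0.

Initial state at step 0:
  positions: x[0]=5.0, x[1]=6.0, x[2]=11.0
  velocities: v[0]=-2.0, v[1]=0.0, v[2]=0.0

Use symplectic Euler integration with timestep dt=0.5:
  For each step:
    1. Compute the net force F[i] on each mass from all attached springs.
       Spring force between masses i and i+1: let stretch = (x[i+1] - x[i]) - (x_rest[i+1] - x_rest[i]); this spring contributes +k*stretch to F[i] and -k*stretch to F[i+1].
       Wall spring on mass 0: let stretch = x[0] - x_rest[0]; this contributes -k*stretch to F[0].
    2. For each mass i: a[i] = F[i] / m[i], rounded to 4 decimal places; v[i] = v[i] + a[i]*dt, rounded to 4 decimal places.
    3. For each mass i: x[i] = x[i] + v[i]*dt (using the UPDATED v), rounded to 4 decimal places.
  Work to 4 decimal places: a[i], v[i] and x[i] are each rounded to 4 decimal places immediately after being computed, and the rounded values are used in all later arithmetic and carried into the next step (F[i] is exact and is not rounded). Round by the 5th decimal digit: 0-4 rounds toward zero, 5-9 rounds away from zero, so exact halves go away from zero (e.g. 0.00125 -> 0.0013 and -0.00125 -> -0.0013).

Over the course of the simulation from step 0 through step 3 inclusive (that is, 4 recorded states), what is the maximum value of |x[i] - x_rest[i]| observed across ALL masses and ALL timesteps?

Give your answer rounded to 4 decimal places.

Answer: 3.1406

Derivation:
Step 0: x=[5.0000 6.0000 11.0000] v=[-2.0000 0.0000 0.0000]
Step 1: x=[3.0000 7.0000 10.7500] v=[-4.0000 2.0000 -0.5000]
Step 2: x=[1.2500 7.9375 10.5625] v=[-3.5000 1.8750 -0.3750]
Step 3: x=[0.8594 7.8594 10.7188] v=[-0.7813 -0.1563 0.3125]
Max displacement = 3.1406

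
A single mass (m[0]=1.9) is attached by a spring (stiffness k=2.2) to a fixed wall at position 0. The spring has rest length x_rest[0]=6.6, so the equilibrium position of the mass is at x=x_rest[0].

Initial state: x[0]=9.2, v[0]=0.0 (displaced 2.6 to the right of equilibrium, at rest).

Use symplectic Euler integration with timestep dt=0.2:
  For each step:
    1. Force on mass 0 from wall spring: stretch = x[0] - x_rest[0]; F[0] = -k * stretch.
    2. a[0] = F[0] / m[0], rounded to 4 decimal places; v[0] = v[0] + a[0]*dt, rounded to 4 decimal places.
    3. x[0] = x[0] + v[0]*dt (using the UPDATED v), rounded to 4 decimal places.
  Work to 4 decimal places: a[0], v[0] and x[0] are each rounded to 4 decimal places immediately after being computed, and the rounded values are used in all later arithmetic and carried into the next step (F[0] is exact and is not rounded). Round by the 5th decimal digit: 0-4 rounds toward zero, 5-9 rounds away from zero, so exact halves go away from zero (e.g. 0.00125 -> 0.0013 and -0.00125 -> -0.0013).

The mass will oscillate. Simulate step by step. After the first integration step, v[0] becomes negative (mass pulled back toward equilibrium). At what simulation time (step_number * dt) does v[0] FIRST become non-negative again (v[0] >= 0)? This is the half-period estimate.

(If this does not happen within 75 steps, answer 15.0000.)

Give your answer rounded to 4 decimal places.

Step 0: x=[9.2000] v=[0.0000]
Step 1: x=[9.0796] v=[-0.6021]
Step 2: x=[8.8443] v=[-1.1763]
Step 3: x=[8.5051] v=[-1.6960]
Step 4: x=[8.0777] v=[-2.1372]
Step 5: x=[7.5818] v=[-2.4794]
Step 6: x=[7.0404] v=[-2.7068]
Step 7: x=[6.4786] v=[-2.8088]
Step 8: x=[5.9225] v=[-2.7807]
Step 9: x=[5.3977] v=[-2.6238]
Step 10: x=[4.9286] v=[-2.3454]
Step 11: x=[4.5369] v=[-1.9583]
Step 12: x=[4.2408] v=[-1.4805]
Step 13: x=[4.0540] v=[-0.9342]
Step 14: x=[3.9851] v=[-0.3446]
Step 15: x=[4.0373] v=[0.2610]
First v>=0 after going negative at step 15, time=3.0000

Answer: 3.0000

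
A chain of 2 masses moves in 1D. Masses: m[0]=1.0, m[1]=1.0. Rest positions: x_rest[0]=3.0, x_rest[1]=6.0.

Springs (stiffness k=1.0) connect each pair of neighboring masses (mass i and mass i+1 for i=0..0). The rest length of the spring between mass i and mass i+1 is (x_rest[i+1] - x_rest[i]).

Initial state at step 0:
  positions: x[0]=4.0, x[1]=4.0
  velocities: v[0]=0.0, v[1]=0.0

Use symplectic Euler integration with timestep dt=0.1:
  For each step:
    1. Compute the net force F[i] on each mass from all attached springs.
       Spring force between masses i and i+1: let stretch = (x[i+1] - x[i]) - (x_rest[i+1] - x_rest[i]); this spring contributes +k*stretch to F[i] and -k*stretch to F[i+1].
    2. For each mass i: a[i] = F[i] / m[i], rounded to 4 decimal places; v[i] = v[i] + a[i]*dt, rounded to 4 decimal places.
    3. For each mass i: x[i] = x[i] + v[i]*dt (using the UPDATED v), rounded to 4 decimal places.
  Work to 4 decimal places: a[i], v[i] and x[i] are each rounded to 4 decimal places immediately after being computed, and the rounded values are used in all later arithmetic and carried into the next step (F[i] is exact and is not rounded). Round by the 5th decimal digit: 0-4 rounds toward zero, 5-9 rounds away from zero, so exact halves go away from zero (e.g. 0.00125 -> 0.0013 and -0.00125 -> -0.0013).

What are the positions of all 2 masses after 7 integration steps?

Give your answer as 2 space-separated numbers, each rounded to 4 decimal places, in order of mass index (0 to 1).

Answer: 3.2331 4.7670

Derivation:
Step 0: x=[4.0000 4.0000] v=[0.0000 0.0000]
Step 1: x=[3.9700 4.0300] v=[-0.3000 0.3000]
Step 2: x=[3.9106 4.0894] v=[-0.5940 0.5940]
Step 3: x=[3.8230 4.1770] v=[-0.8761 0.8761]
Step 4: x=[3.7089 4.2911] v=[-1.1407 1.1407]
Step 5: x=[3.5707 4.4294] v=[-1.3825 1.3825]
Step 6: x=[3.4110 4.5891] v=[-1.5966 1.5966]
Step 7: x=[3.2331 4.7670] v=[-1.7788 1.7788]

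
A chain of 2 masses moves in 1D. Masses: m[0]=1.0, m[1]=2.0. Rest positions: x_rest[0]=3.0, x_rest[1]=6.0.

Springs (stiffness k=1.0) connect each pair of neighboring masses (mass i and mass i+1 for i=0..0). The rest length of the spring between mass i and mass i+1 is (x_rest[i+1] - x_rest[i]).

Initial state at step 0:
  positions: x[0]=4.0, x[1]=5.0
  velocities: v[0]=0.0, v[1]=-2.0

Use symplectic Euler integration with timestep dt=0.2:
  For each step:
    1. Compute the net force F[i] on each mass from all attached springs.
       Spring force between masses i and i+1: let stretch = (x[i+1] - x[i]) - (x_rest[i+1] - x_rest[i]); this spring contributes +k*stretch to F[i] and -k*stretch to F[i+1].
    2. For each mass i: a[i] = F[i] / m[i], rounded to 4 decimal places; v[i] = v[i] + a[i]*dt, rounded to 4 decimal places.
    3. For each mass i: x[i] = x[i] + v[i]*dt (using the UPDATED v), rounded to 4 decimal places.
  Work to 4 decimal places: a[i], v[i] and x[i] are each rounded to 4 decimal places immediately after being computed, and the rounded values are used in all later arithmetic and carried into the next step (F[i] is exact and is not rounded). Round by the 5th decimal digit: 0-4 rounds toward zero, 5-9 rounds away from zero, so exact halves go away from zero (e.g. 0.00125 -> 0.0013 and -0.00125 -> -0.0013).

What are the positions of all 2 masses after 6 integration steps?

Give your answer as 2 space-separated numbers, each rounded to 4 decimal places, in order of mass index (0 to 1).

Step 0: x=[4.0000 5.0000] v=[0.0000 -2.0000]
Step 1: x=[3.9200 4.6400] v=[-0.4000 -1.8000]
Step 2: x=[3.7488 4.3256] v=[-0.8560 -1.5720]
Step 3: x=[3.4807 4.0597] v=[-1.3406 -1.3297]
Step 4: x=[3.1157 3.8422] v=[-1.8248 -1.0876]
Step 5: x=[2.6598 3.6702] v=[-2.2795 -0.8602]
Step 6: x=[2.1243 3.5380] v=[-2.6774 -0.6612]

Answer: 2.1243 3.5380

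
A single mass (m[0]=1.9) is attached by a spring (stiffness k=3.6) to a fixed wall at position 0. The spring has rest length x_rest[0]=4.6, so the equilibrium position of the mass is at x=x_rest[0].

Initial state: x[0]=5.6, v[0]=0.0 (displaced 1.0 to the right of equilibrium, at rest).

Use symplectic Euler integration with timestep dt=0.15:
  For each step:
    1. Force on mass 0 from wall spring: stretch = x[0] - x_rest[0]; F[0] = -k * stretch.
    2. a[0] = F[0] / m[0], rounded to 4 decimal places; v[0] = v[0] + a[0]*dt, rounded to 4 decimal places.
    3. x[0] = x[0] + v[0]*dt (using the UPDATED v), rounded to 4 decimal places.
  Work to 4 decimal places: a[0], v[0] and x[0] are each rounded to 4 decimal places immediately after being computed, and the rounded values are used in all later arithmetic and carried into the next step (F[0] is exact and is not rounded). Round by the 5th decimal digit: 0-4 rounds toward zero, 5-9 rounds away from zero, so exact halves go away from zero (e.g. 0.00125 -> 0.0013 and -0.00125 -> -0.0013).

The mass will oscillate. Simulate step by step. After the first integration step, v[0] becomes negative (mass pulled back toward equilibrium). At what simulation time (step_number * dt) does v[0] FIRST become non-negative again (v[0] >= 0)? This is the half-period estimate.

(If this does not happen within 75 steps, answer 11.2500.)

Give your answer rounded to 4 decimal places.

Answer: 2.4000

Derivation:
Step 0: x=[5.6000] v=[0.0000]
Step 1: x=[5.5574] v=[-0.2842]
Step 2: x=[5.4740] v=[-0.5563]
Step 3: x=[5.3533] v=[-0.8047]
Step 4: x=[5.2005] v=[-1.0188]
Step 5: x=[5.0221] v=[-1.1895]
Step 6: x=[4.8257] v=[-1.3095]
Step 7: x=[4.6197] v=[-1.3736]
Step 8: x=[4.4128] v=[-1.3792]
Step 9: x=[4.2139] v=[-1.3260]
Step 10: x=[4.0315] v=[-1.2163]
Step 11: x=[3.8733] v=[-1.0547]
Step 12: x=[3.7461] v=[-0.8482]
Step 13: x=[3.6553] v=[-0.6055]
Step 14: x=[3.6048] v=[-0.3370]
Step 15: x=[3.5967] v=[-0.0542]
Step 16: x=[3.6314] v=[0.2310]
First v>=0 after going negative at step 16, time=2.4000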